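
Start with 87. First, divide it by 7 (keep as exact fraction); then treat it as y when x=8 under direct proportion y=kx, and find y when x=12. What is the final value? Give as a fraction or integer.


Start with 87.
Step 1: Divide by 7: 87 / 7 = 87/7
Step 2: Direct prop: k = (87/7)/8; new y = k*12 = 87/7*12/8 = 261/14
Final result = 261/14

261/14


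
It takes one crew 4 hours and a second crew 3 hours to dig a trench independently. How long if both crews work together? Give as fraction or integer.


Rate of A = 1/4 job per hour
Rate of B = 1/3 job per hour
Combined rate = 1/4 + 1/3
Find common denominator: (3 + 4)/(4*3) = 7/12
Combined rate = 7/12 job per hour
Time together = 1 / (7/12) = 12/7 hours

12/7


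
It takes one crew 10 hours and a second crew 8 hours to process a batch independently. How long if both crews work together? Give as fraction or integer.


Rate of A = 1/10 job per hour
Rate of B = 1/8 job per hour
Combined rate = 1/10 + 1/8
Find common denominator: (8 + 10)/(10*8) = 18/80
Combined rate = 9/40 job per hour
Time together = 1 / (9/40) = 40/9 hours

40/9


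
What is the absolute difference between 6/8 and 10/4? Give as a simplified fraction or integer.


Simplify: 6/8 = 3/4 and 10/4 = 5/2
Find common denominator: LCD = 4
Convert: 3/4 and 10/4
Difference = |3 - 10|/4 = 7/4
Simplified = 7/4

7/4


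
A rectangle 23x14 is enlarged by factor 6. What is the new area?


Original dimensions: 23 x 14
Enlargement factor = 6
New width = 23 * 6 = 138
New height = 14 * 6 = 84
New area = 138 * 84 = 11592

11592


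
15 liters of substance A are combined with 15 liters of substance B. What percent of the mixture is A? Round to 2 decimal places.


Volume of A = 15 L
Volume of B = 15 L
Total volume = 15 + 15 = 30 L
Percentage of A = (15/30) * 100
= 50.00%

50.00


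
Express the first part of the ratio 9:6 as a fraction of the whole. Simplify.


Total parts = 9 + 6 = 15
First part fraction = 9/15
Simplify: 9/15 = 3/5

3/5


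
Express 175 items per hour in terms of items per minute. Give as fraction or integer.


Converting from per hour to per minute
Rate = 175 items per hour
Divide by 60: 175/60
= 35/12 items per minute

35/12


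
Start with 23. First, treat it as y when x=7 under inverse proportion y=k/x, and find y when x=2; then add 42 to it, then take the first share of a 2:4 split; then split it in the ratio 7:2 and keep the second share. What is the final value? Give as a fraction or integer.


Start with 23.
Step 1: Inverse prop: k = (23)*7; new y = k/2 = 23*7/2 = 161/2
Step 2: Add 42: 161/2+42=245/2; split 2:4 first = 245/2*2/6 = 245/6
Step 3: Split 7:2, second share = 245/6 * 2/9 = 245/27
Final result = 245/27

245/27


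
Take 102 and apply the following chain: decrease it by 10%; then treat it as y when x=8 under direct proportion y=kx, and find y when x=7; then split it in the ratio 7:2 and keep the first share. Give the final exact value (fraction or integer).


Start with 102.
Step 1: Decrease by 10%: 102 * 90/100 = 459/5
Step 2: Direct prop: k = (459/5)/8; new y = k*7 = 459/5*7/8 = 3213/40
Step 3: Split 7:2, first share = 3213/40 * 7/9 = 2499/40
Final result = 2499/40

2499/40


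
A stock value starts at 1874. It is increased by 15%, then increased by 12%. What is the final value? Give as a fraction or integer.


Start: 1874
Step 1: increase by 15% => multiply by 115/100
  1874 * 115/100 = 21551/10
Step 2: increase by 12% => multiply by 112/100
  21551/10 * 112/100 = 301714/125
Final value = 301714/125

301714/125


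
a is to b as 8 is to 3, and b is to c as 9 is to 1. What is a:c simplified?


Given a:b = 8:3 and b:c = 9:1
Make b consistent. Multiply first ratio by 9: a:b = 72:27
Multiply second ratio by 3: b:c = 27:3
Now b = 27 in both, so a:b:c = 72:27:3
Therefore a:c = 72:3
Simplify by GCD: a:c = 24:1

24:1


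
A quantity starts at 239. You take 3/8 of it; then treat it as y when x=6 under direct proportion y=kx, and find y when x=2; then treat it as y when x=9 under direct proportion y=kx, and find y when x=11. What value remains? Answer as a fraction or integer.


Start with 239.
Step 1: Take 3/8: 239 * 3/8 = 717/8
Step 2: Direct prop: k = (717/8)/6; new y = k*2 = 717/8*2/6 = 239/8
Step 3: Direct prop: k = (239/8)/9; new y = k*11 = 239/8*11/9 = 2629/72
Final result = 2629/72

2629/72


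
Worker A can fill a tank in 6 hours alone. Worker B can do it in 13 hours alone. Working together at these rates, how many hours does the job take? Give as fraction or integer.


Rate of A = 1/6 job per hour
Rate of B = 1/13 job per hour
Combined rate = 1/6 + 1/13
Find common denominator: (13 + 6)/(6*13) = 19/78
Combined rate = 19/78 job per hour
Time together = 1 / (19/78) = 78/19 hours

78/19


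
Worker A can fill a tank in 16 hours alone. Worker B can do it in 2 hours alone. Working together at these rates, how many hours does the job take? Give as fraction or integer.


Rate of A = 1/16 job per hour
Rate of B = 1/2 job per hour
Combined rate = 1/16 + 1/2
Find common denominator: (2 + 16)/(16*2) = 18/32
Combined rate = 9/16 job per hour
Time together = 1 / (9/16) = 16/9 hours

16/9


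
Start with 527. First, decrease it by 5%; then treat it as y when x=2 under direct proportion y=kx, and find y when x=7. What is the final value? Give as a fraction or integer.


Start with 527.
Step 1: Decrease by 5%: 527 * 95/100 = 10013/20
Step 2: Direct prop: k = (10013/20)/2; new y = k*7 = 10013/20*7/2 = 70091/40
Final result = 70091/40

70091/40


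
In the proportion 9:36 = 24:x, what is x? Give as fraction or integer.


Setting up: 9/36 = 24/x
Cross multiply: 9 * x = 36 * 24
9x = 864
x = 864/9
x = 96

96


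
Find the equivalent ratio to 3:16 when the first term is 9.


Original ratio: 3:16
First term target: 9
Scale factor = 9 / 3 = 3
Multiply second term: 16 * 3 = 48
Equivalent ratio = 9:48

9:48


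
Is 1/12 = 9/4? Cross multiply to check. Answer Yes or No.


Cross multiply to check 1/12 = 9/4
Left cross product: 1 * 4 = 4
Right cross product: 12 * 9 = 108
4 != 108
Not equal, so proportions differ => No

No


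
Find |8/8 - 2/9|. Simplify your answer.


Simplify: 8/8 = 1 and 2/9 = 2/9
Find common denominator: LCD = 9
Convert: 9/9 and 2/9
Difference = |9 - 2|/9 = 7/9
Simplified = 7/9

7/9


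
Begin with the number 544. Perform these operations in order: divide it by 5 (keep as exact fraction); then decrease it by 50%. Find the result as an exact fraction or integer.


Start with 544.
Step 1: Divide by 5: 544 / 5 = 544/5
Step 2: Decrease by 50%: 544/5 * 50/100 = 272/5
Final result = 272/5

272/5


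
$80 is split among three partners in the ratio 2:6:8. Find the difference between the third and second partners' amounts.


Total parts = 2 + 6 + 8 = 16
Value per part = 80 / 16 = 5
Shares: 2*5=10, 6*5=30, 8*5=40
Third share = 40, second share = 30
Difference = |40 - 30| = 10

10


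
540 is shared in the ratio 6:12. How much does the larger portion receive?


Total parts = 6 + 12 = 18
Value per part = 540 / 18 = 30
First share = 6 * 30 = 180
Second share = 12 * 30 = 360
Larger share = 360

360


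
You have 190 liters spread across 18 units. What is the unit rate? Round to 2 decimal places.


Total liters = 190
Number of units = 18
Unit rate = 190 / 18
= 10.56 liters per unit

10.56


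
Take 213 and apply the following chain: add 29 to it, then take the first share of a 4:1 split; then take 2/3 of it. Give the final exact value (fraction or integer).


Start with 213.
Step 1: Add 29: 213+29=242; split 4:1 first = 242*4/5 = 968/5
Step 2: Take 2/3: 968/5 * 2/3 = 1936/15
Final result = 1936/15

1936/15


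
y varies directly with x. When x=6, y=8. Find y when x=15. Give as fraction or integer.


Direct proportion: y = kx
Find k: k = 8/6 = 4/3
Compute y at x=15: y = 4/3 * 15
y = 20

20


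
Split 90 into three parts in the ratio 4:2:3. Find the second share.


Ratio = 4:2:3
Total parts = 4 + 2 + 3 = 9
Value per part = 90 / 9 = 10
First share = 4 * 10 = 40
Middle share = 2 * 10 = 20
Third share = 3 * 10 = 30

20


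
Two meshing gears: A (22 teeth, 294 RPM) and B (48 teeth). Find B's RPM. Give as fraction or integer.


Gear ratio: teeth_A * RPM_A = teeth_B * RPM_B
22 * 294 = 48 * RPM_B
6468 = 48 * RPM_B
RPM_B = 6468 / 48
RPM_B = 539/4

539/4


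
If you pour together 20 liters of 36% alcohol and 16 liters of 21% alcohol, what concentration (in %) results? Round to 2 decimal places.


Solute in mixture 1 = 36% of 20 L = 20*36/100 = 36/5 L
Solute in mixture 2 = 21% of 16 L = 16*21/100 = 84/25 L
Total solute = 36/5 + 84/25 = 264/25 L
Total volume = 20 + 16 = 36 L
Final concentration = 264/25/36 * 100 = 29.33%

29.33


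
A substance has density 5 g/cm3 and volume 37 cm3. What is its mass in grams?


Using mass = density * volume
Density = 5 g/cm3
Volume = 37 cm3
Mass = 5 * 37
= 185 g

185


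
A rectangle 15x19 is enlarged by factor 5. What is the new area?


Original dimensions: 15 x 19
Enlargement factor = 5
New width = 15 * 5 = 75
New height = 19 * 5 = 95
New area = 75 * 95 = 7125

7125


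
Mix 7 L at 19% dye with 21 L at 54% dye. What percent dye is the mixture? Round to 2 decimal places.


Solute in mixture 1 = 19% of 7 L = 7*19/100 = 133/100 L
Solute in mixture 2 = 54% of 21 L = 21*54/100 = 567/50 L
Total solute = 133/100 + 567/50 = 1267/100 L
Total volume = 7 + 21 = 28 L
Final concentration = 1267/100/28 * 100 = 45.25%

45.25


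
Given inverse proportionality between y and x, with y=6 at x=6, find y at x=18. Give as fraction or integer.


Inverse proportion: y = k/x
Find k: k = 6 * 6 = 36
Compute y at x=18: y = 36/18
y = 2

2


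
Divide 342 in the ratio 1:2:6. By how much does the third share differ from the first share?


Total parts = 1 + 2 + 6 = 9
Value per part = 342 / 9 = 38
Shares: 1*38=38, 2*38=76, 6*38=228
Third share = 228, first share = 38
Difference = |228 - 38| = 190

190


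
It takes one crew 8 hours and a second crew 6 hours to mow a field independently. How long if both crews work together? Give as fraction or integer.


Rate of A = 1/8 job per hour
Rate of B = 1/6 job per hour
Combined rate = 1/8 + 1/6
Find common denominator: (6 + 8)/(8*6) = 14/48
Combined rate = 7/24 job per hour
Time together = 1 / (7/24) = 24/7 hours

24/7


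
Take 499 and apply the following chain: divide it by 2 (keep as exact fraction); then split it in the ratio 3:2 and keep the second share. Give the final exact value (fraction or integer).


Start with 499.
Step 1: Divide by 2: 499 / 2 = 499/2
Step 2: Split 3:2, second share = 499/2 * 2/5 = 499/5
Final result = 499/5

499/5


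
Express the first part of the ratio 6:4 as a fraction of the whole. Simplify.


Total parts = 6 + 4 = 10
First part fraction = 6/10
Simplify: 6/10 = 3/5

3/5


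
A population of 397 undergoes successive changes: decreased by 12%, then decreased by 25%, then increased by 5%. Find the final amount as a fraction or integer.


Start: 397
Step 1: decrease by 12% => multiply by 88/100
  397 * 88/100 = 8734/25
Step 2: decrease by 25% => multiply by 75/100
  8734/25 * 75/100 = 13101/50
Step 3: increase by 5% => multiply by 105/100
  13101/50 * 105/100 = 275121/1000
Final value = 275121/1000

275121/1000


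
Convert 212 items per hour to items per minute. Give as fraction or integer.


Converting from per hour to per minute
Rate = 212 items per hour
Divide by 60: 212/60
= 53/15 items per minute

53/15


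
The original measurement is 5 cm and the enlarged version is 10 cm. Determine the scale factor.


Original length = 5 cm
Scaled length = 10 cm
Scale factor = 10 / 5
= 2

2


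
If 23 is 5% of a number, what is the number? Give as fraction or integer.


Given: 23 is 5% of the whole
Set up: 23 = 5/100 * whole
whole = 23 * 100 / 5
whole = 2300 / 5
whole = 460

460


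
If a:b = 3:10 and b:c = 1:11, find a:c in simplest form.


Given a:b = 3:10 and b:c = 1:11
Make b consistent. Multiply first ratio by 1: a:b = 3:10
Multiply second ratio by 10: b:c = 10:110
Now b = 10 in both, so a:b:c = 3:10:110
Therefore a:c = 3:110
Simplify by GCD: a:c = 3:110

3:110


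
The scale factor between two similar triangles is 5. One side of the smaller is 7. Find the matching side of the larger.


Similar triangles have proportional sides
Scale factor = 5
Smaller side = 7
Corresponding larger side = 7 * 5
= 35

35


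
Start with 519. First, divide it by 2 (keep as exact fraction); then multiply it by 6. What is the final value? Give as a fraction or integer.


Start with 519.
Step 1: Divide by 2: 519 / 2 = 519/2
Step 2: Multiply by 6: 519/2 * 6 = 1557
Final result = 1557

1557


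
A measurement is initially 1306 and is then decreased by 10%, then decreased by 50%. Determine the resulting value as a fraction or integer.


Start: 1306
Step 1: decrease by 10% => multiply by 90/100
  1306 * 90/100 = 5877/5
Step 2: decrease by 50% => multiply by 50/100
  5877/5 * 50/100 = 5877/10
Final value = 5877/10

5877/10


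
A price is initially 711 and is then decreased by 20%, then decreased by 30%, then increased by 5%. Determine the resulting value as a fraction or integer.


Start: 711
Step 1: decrease by 20% => multiply by 80/100
  711 * 80/100 = 2844/5
Step 2: decrease by 30% => multiply by 70/100
  2844/5 * 70/100 = 9954/25
Step 3: increase by 5% => multiply by 105/100
  9954/25 * 105/100 = 104517/250
Final value = 104517/250

104517/250


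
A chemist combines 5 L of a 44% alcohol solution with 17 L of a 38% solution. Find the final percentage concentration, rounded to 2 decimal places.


Solute in mixture 1 = 44% of 5 L = 5*44/100 = 11/5 L
Solute in mixture 2 = 38% of 17 L = 17*38/100 = 323/50 L
Total solute = 11/5 + 323/50 = 433/50 L
Total volume = 5 + 17 = 22 L
Final concentration = 433/50/22 * 100 = 39.36%

39.36


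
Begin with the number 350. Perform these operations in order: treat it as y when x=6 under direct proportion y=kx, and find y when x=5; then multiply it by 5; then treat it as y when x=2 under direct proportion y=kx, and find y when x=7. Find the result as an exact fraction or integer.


Start with 350.
Step 1: Direct prop: k = (350)/6; new y = k*5 = 350*5/6 = 875/3
Step 2: Multiply by 5: 875/3 * 5 = 4375/3
Step 3: Direct prop: k = (4375/3)/2; new y = k*7 = 4375/3*7/2 = 30625/6
Final result = 30625/6

30625/6


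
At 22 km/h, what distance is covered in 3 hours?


Using distance = speed * time
Speed = 22 km/h
Time = 3 hours
Distance = 22 * 3
= 66 km

66


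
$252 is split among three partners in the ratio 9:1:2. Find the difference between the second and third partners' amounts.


Total parts = 9 + 1 + 2 = 12
Value per part = 252 / 12 = 21
Shares: 9*21=189, 1*21=21, 2*21=42
Second share = 21, third share = 42
Difference = |21 - 42| = 21

21


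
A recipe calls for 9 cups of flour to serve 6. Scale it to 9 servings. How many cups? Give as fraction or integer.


Original: 9 cups for 6 servings
Target servings = 9
Scaling factor = 9/6
New amount = 9 * 9/6
= 81/6
= 27/2 cups

27/2


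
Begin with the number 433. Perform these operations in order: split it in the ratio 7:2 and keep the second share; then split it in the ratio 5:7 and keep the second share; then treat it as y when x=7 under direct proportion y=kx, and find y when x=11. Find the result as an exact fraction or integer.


Start with 433.
Step 1: Split 7:2, second share = 433 * 2/9 = 866/9
Step 2: Split 5:7, second share = 866/9 * 7/12 = 3031/54
Step 3: Direct prop: k = (3031/54)/7; new y = k*11 = 3031/54*11/7 = 4763/54
Final result = 4763/54

4763/54


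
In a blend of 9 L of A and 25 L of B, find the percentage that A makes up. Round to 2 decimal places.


Volume of A = 9 L
Volume of B = 25 L
Total volume = 9 + 25 = 34 L
Percentage of A = (9/34) * 100
= 26.47%

26.47


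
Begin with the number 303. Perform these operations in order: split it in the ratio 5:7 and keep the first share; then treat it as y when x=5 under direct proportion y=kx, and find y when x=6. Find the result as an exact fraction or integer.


Start with 303.
Step 1: Split 5:7, first share = 303 * 5/12 = 505/4
Step 2: Direct prop: k = (505/4)/5; new y = k*6 = 505/4*6/5 = 303/2
Final result = 303/2

303/2


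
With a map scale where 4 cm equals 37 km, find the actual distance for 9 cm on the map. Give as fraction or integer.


Map scale: 4 cm = 37 km
Measured distance on map = 9 cm
Set up proportion: 9 * 37 / 4
= 333 / 4
= 333/4 km

333/4


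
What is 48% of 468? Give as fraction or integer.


Compute 48% of 468
Convert percentage: 48% = 48/100
Multiply: 468 * 48/100
= 22464/100
= 5616/25

5616/25


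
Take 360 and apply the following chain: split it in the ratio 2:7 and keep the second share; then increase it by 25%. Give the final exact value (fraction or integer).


Start with 360.
Step 1: Split 2:7, second share = 360 * 7/9 = 280
Step 2: Increase by 25%: 280 * 125/100 = 350
Final result = 350

350


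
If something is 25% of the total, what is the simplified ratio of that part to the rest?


Part = 25%, Remainder = 75%
Ratio = 25:75
GCD(25, 75) = 25
Simplify: 1:3 = 1:3

1:3


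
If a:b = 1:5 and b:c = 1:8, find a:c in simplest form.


Given a:b = 1:5 and b:c = 1:8
Make b consistent. Multiply first ratio by 1: a:b = 1:5
Multiply second ratio by 5: b:c = 5:40
Now b = 5 in both, so a:b:c = 1:5:40
Therefore a:c = 1:40
Simplify by GCD: a:c = 1:40

1:40


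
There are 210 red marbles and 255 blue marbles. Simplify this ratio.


Find GCD(210, 255)
GCD = 15
Divide both by 15: 210/15 = 14, 255/15 = 17
Simplified ratio = 14:17

14:17


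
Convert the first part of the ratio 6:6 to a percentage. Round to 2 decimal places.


Total parts = 6 + 6 = 12
First part fraction = 6/12
Percentage = (6/12) * 100
= 0.5 * 100
= 50.00%

50.00


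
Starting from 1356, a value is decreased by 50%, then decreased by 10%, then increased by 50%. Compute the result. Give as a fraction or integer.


Start: 1356
Step 1: decrease by 50% => multiply by 50/100
  1356 * 50/100 = 678
Step 2: decrease by 10% => multiply by 90/100
  678 * 90/100 = 3051/5
Step 3: increase by 50% => multiply by 150/100
  3051/5 * 150/100 = 9153/10
Final value = 9153/10

9153/10


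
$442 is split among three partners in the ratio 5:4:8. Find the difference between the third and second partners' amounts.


Total parts = 5 + 4 + 8 = 17
Value per part = 442 / 17 = 26
Shares: 5*26=130, 4*26=104, 8*26=208
Third share = 208, second share = 104
Difference = |208 - 104| = 104

104


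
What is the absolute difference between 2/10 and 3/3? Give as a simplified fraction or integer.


Simplify: 2/10 = 1/5 and 3/3 = 1
Find common denominator: LCD = 5
Convert: 1/5 and 5/5
Difference = |1 - 5|/5 = 4/5
Simplified = 4/5

4/5


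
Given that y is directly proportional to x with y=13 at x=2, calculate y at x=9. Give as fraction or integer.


Direct proportion: y = kx
Find k: k = 13/2 = 13/2
Compute y at x=9: y = 13/2 * 9
y = 117/2

117/2


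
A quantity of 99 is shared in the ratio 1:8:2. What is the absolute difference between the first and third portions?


Total parts = 1 + 8 + 2 = 11
Value per part = 99 / 11 = 9
Shares: 1*9=9, 8*9=72, 2*9=18
First share = 9, third share = 18
Difference = |9 - 18| = 9

9


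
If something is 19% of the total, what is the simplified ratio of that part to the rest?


Part = 19%, Remainder = 81%
Ratio = 19:81
GCD(19, 81) = 1
Simplify: 19:81 = 19:81

19:81


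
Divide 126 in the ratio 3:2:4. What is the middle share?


Ratio = 3:2:4
Total parts = 3 + 2 + 4 = 9
Value per part = 126 / 9 = 14
First share = 3 * 14 = 42
Middle share = 2 * 14 = 28
Third share = 4 * 14 = 56

28


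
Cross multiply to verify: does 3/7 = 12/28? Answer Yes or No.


Cross multiply to check 3/7 = 12/28
Left cross product: 3 * 28 = 84
Right cross product: 7 * 12 = 84
84 = 84
Equal, so proportions match => Yes

Yes


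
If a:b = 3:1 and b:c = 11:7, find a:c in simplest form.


Given a:b = 3:1 and b:c = 11:7
Make b consistent. Multiply first ratio by 11: a:b = 33:11
Multiply second ratio by 1: b:c = 11:7
Now b = 11 in both, so a:b:c = 33:11:7
Therefore a:c = 33:7
Simplify by GCD: a:c = 33:7

33:7


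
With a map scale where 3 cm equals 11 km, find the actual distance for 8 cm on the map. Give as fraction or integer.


Map scale: 3 cm = 11 km
Measured distance on map = 8 cm
Set up proportion: 8 * 11 / 3
= 88 / 3
= 88/3 km

88/3


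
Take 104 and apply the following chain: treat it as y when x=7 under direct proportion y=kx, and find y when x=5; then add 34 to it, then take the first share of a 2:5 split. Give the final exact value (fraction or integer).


Start with 104.
Step 1: Direct prop: k = (104)/7; new y = k*5 = 104*5/7 = 520/7
Step 2: Add 34: 520/7+34=758/7; split 2:5 first = 758/7*2/7 = 1516/49
Final result = 1516/49

1516/49


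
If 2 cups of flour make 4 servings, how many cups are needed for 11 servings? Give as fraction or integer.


Original: 2 cups for 4 servings
Target servings = 11
Scaling factor = 11/4
New amount = 2 * 11/4
= 22/4
= 11/2 cups

11/2


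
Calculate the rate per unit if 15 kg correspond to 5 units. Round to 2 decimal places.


Total kg = 15
Number of units = 5
Unit rate = 15 / 5
= 3 kg per unit

3


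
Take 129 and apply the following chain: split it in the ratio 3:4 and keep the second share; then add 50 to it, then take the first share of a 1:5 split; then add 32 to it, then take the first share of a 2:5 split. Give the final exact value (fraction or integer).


Start with 129.
Step 1: Split 3:4, second share = 129 * 4/7 = 516/7
Step 2: Add 50: 516/7+50=866/7; split 1:5 first = 866/7*1/6 = 433/21
Step 3: Add 32: 433/21+32=1105/21; split 2:5 first = 1105/21*2/7 = 2210/147
Final result = 2210/147

2210/147


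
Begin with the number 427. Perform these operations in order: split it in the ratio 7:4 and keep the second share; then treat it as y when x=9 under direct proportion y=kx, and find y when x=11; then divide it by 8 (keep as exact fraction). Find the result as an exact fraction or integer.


Start with 427.
Step 1: Split 7:4, second share = 427 * 4/11 = 1708/11
Step 2: Direct prop: k = (1708/11)/9; new y = k*11 = 1708/11*11/9 = 1708/9
Step 3: Divide by 8: 1708/9 / 8 = 427/18
Final result = 427/18

427/18


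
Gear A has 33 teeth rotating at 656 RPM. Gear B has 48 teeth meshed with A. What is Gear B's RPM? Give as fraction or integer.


Gear ratio: teeth_A * RPM_A = teeth_B * RPM_B
33 * 656 = 48 * RPM_B
21648 = 48 * RPM_B
RPM_B = 21648 / 48
RPM_B = 451

451


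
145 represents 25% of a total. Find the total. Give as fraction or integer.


Given: 145 is 25% of the whole
Set up: 145 = 25/100 * whole
whole = 145 * 100 / 25
whole = 14500 / 25
whole = 580

580


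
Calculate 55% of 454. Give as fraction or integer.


Compute 55% of 454
Convert percentage: 55% = 55/100
Multiply: 454 * 55/100
= 24970/100
= 2497/10

2497/10


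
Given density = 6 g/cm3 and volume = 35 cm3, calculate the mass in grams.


Using mass = density * volume
Density = 6 g/cm3
Volume = 35 cm3
Mass = 6 * 35
= 210 g

210


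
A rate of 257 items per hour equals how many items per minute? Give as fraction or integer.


Converting from per hour to per minute
Rate = 257 items per hour
Divide by 60: 257/60
= 257/60 items per minute

257/60


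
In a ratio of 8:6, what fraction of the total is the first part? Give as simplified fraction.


Total parts = 8 + 6 = 14
First part fraction = 8/14
Simplify: 8/14 = 4/7

4/7


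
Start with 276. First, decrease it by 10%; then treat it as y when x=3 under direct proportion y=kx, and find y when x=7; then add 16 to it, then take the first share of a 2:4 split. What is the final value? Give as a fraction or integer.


Start with 276.
Step 1: Decrease by 10%: 276 * 90/100 = 1242/5
Step 2: Direct prop: k = (1242/5)/3; new y = k*7 = 1242/5*7/3 = 2898/5
Step 3: Add 16: 2898/5+16=2978/5; split 2:4 first = 2978/5*2/6 = 2978/15
Final result = 2978/15

2978/15


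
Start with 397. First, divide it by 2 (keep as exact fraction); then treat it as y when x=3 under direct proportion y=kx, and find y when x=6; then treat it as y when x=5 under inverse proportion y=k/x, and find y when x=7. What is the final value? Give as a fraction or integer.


Start with 397.
Step 1: Divide by 2: 397 / 2 = 397/2
Step 2: Direct prop: k = (397/2)/3; new y = k*6 = 397/2*6/3 = 397
Step 3: Inverse prop: k = (397)*5; new y = k/7 = 397*5/7 = 1985/7
Final result = 1985/7

1985/7


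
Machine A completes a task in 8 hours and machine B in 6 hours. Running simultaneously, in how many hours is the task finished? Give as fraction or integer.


Rate of A = 1/8 job per hour
Rate of B = 1/6 job per hour
Combined rate = 1/8 + 1/6
Find common denominator: (6 + 8)/(8*6) = 14/48
Combined rate = 7/24 job per hour
Time together = 1 / (7/24) = 24/7 hours

24/7


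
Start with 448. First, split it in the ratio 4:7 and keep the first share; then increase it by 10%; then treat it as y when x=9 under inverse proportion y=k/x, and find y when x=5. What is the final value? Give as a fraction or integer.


Start with 448.
Step 1: Split 4:7, first share = 448 * 4/11 = 1792/11
Step 2: Increase by 10%: 1792/11 * 110/100 = 896/5
Step 3: Inverse prop: k = (896/5)*9; new y = k/5 = 896/5*9/5 = 8064/25
Final result = 8064/25

8064/25


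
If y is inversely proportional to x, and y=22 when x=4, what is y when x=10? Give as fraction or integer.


Inverse proportion: y = k/x
Find k: k = 4 * 22 = 88
Compute y at x=10: y = 88/10
y = 44/5

44/5


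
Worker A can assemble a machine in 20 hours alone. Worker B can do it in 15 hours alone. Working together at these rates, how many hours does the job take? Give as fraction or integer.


Rate of A = 1/20 job per hour
Rate of B = 1/15 job per hour
Combined rate = 1/20 + 1/15
Find common denominator: (15 + 20)/(20*15) = 35/300
Combined rate = 7/60 job per hour
Time together = 1 / (7/60) = 60/7 hours

60/7


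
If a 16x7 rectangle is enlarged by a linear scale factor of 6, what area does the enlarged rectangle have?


Original dimensions: 16 x 7
Enlargement factor = 6
New width = 16 * 6 = 96
New height = 7 * 6 = 42
New area = 96 * 42 = 4032

4032


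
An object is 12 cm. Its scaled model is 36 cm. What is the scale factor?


Original length = 12 cm
Scaled length = 36 cm
Scale factor = 36 / 12
= 3

3


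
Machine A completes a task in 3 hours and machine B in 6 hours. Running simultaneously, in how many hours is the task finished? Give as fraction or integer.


Rate of A = 1/3 job per hour
Rate of B = 1/6 job per hour
Combined rate = 1/3 + 1/6
Find common denominator: (6 + 3)/(3*6) = 9/18
Combined rate = 1/2 job per hour
Time together = 1 / (1/2) = 2 hours

2


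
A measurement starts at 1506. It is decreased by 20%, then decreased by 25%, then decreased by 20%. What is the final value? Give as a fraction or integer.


Start: 1506
Step 1: decrease by 20% => multiply by 80/100
  1506 * 80/100 = 6024/5
Step 2: decrease by 25% => multiply by 75/100
  6024/5 * 75/100 = 4518/5
Step 3: decrease by 20% => multiply by 80/100
  4518/5 * 80/100 = 18072/25
Final value = 18072/25

18072/25


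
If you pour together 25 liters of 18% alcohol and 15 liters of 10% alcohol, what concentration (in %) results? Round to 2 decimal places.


Solute in mixture 1 = 18% of 25 L = 25*18/100 = 9/2 L
Solute in mixture 2 = 10% of 15 L = 15*10/100 = 3/2 L
Total solute = 9/2 + 3/2 = 6 L
Total volume = 25 + 15 = 40 L
Final concentration = 6/40 * 100 = 15.00%

15.00


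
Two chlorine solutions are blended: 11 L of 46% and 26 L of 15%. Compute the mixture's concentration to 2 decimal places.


Solute in mixture 1 = 46% of 11 L = 11*46/100 = 253/50 L
Solute in mixture 2 = 15% of 26 L = 26*15/100 = 39/10 L
Total solute = 253/50 + 39/10 = 224/25 L
Total volume = 11 + 26 = 37 L
Final concentration = 224/25/37 * 100 = 24.22%

24.22


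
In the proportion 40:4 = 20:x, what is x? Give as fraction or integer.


Setting up: 40/4 = 20/x
Cross multiply: 40 * x = 4 * 20
40x = 80
x = 80/40
x = 2

2


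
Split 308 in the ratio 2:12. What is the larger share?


Total parts = 2 + 12 = 14
Value per part = 308 / 14 = 22
First share = 2 * 22 = 44
Second share = 12 * 22 = 264
Larger share = 264

264


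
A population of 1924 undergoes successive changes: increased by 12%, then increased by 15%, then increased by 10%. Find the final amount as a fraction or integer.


Start: 1924
Step 1: increase by 12% => multiply by 112/100
  1924 * 112/100 = 53872/25
Step 2: increase by 15% => multiply by 115/100
  53872/25 * 115/100 = 309764/125
Step 3: increase by 10% => multiply by 110/100
  309764/125 * 110/100 = 1703702/625
Final value = 1703702/625

1703702/625


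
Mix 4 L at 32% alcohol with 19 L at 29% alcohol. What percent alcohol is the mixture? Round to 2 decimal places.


Solute in mixture 1 = 32% of 4 L = 4*32/100 = 32/25 L
Solute in mixture 2 = 29% of 19 L = 19*29/100 = 551/100 L
Total solute = 32/25 + 551/100 = 679/100 L
Total volume = 4 + 19 = 23 L
Final concentration = 679/100/23 * 100 = 29.52%

29.52


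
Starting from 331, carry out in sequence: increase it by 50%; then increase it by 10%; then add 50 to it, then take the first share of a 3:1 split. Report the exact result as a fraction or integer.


Start with 331.
Step 1: Increase by 50%: 331 * 150/100 = 993/2
Step 2: Increase by 10%: 993/2 * 110/100 = 10923/20
Step 3: Add 50: 10923/20+50=11923/20; split 3:1 first = 11923/20*3/4 = 35769/80
Final result = 35769/80

35769/80


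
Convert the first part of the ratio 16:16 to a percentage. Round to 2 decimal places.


Total parts = 16 + 16 = 32
First part fraction = 16/32
Percentage = (16/32) * 100
= 0.5 * 100
= 50.00%

50.00


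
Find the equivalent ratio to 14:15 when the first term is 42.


Original ratio: 14:15
First term target: 42
Scale factor = 42 / 14 = 3
Multiply second term: 15 * 3 = 45
Equivalent ratio = 42:45

42:45


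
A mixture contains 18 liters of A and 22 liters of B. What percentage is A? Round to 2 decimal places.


Volume of A = 18 L
Volume of B = 22 L
Total volume = 18 + 22 = 40 L
Percentage of A = (18/40) * 100
= 45.00%

45.00


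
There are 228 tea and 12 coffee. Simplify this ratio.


Find GCD(228, 12)
GCD = 12
Divide both by 12: 228/12 = 19, 12/12 = 1
Simplified ratio = 19:1

19:1


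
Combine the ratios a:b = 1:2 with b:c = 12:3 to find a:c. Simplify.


Given a:b = 1:2 and b:c = 12:3
Make b consistent. Multiply first ratio by 12: a:b = 12:24
Multiply second ratio by 2: b:c = 24:6
Now b = 24 in both, so a:b:c = 12:24:6
Therefore a:c = 12:6
Simplify by GCD: a:c = 2:1

2:1


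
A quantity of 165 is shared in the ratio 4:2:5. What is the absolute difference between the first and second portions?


Total parts = 4 + 2 + 5 = 11
Value per part = 165 / 11 = 15
Shares: 4*15=60, 2*15=30, 5*15=75
First share = 60, second share = 30
Difference = |60 - 30| = 30

30


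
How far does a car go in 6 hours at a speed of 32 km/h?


Using distance = speed * time
Speed = 32 km/h
Time = 6 hours
Distance = 32 * 6
= 192 km

192


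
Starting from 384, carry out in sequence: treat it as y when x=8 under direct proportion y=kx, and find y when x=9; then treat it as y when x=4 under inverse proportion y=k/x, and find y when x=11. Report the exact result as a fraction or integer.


Start with 384.
Step 1: Direct prop: k = (384)/8; new y = k*9 = 384*9/8 = 432
Step 2: Inverse prop: k = (432)*4; new y = k/11 = 432*4/11 = 1728/11
Final result = 1728/11

1728/11


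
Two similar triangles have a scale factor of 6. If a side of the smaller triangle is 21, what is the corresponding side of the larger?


Similar triangles have proportional sides
Scale factor = 6
Smaller side = 21
Corresponding larger side = 21 * 6
= 126

126


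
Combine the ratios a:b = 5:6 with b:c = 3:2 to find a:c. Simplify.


Given a:b = 5:6 and b:c = 3:2
Make b consistent. Multiply first ratio by 3: a:b = 15:18
Multiply second ratio by 6: b:c = 18:12
Now b = 18 in both, so a:b:c = 15:18:12
Therefore a:c = 15:12
Simplify by GCD: a:c = 5:4

5:4


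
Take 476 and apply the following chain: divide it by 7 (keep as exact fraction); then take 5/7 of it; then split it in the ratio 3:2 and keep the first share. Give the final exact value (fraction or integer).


Start with 476.
Step 1: Divide by 7: 476 / 7 = 68
Step 2: Take 5/7: 68 * 5/7 = 340/7
Step 3: Split 3:2, first share = 340/7 * 3/5 = 204/7
Final result = 204/7

204/7


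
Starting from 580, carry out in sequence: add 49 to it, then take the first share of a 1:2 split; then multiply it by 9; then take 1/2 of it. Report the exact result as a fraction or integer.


Start with 580.
Step 1: Add 49: 580+49=629; split 1:2 first = 629*1/3 = 629/3
Step 2: Multiply by 9: 629/3 * 9 = 1887
Step 3: Take 1/2: 1887 * 1/2 = 1887/2
Final result = 1887/2

1887/2


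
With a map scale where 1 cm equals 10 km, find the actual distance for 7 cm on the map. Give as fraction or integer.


Map scale: 1 cm = 10 km
Measured distance on map = 7 cm
Set up proportion: 7 * 10 / 1
= 70 / 1
= 70 km

70


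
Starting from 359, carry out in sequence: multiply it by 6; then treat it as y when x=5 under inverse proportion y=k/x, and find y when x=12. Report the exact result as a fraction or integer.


Start with 359.
Step 1: Multiply by 6: 359 * 6 = 2154
Step 2: Inverse prop: k = (2154)*5; new y = k/12 = 2154*5/12 = 1795/2
Final result = 1795/2

1795/2


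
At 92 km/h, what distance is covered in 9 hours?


Using distance = speed * time
Speed = 92 km/h
Time = 9 hours
Distance = 92 * 9
= 828 km

828


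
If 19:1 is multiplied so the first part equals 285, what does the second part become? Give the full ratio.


Original ratio: 19:1
First term target: 285
Scale factor = 285 / 19 = 15
Multiply second term: 1 * 15 = 15
Equivalent ratio = 285:15

285:15


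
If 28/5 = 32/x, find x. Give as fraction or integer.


Setting up: 28/5 = 32/x
Cross multiply: 28 * x = 5 * 32
28x = 160
x = 160/28
x = 40/7

40/7


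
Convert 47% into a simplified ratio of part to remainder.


Part = 47%, Remainder = 53%
Ratio = 47:53
GCD(47, 53) = 1
Simplify: 47:53 = 47:53

47:53


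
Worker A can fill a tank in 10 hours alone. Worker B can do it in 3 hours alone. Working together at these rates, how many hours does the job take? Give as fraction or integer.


Rate of A = 1/10 job per hour
Rate of B = 1/3 job per hour
Combined rate = 1/10 + 1/3
Find common denominator: (3 + 10)/(10*3) = 13/30
Combined rate = 13/30 job per hour
Time together = 1 / (13/30) = 30/13 hours

30/13


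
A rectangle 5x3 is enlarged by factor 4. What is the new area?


Original dimensions: 5 x 3
Enlargement factor = 4
New width = 5 * 4 = 20
New height = 3 * 4 = 12
New area = 20 * 12 = 240

240


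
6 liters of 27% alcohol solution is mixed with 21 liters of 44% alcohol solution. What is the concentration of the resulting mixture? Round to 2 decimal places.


Solute in mixture 1 = 27% of 6 L = 6*27/100 = 81/50 L
Solute in mixture 2 = 44% of 21 L = 21*44/100 = 231/25 L
Total solute = 81/50 + 231/25 = 543/50 L
Total volume = 6 + 21 = 27 L
Final concentration = 543/50/27 * 100 = 40.22%

40.22


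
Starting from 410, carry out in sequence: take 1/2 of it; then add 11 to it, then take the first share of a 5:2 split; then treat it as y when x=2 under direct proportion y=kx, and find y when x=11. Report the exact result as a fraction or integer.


Start with 410.
Step 1: Take 1/2: 410 * 1/2 = 205
Step 2: Add 11: 205+11=216; split 5:2 first = 216*5/7 = 1080/7
Step 3: Direct prop: k = (1080/7)/2; new y = k*11 = 1080/7*11/2 = 5940/7
Final result = 5940/7

5940/7


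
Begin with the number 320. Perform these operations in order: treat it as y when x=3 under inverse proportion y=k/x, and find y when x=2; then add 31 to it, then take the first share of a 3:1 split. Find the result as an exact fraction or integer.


Start with 320.
Step 1: Inverse prop: k = (320)*3; new y = k/2 = 320*3/2 = 480
Step 2: Add 31: 480+31=511; split 3:1 first = 511*3/4 = 1533/4
Final result = 1533/4

1533/4


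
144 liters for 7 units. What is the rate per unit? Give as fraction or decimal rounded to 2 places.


Total liters = 144
Number of units = 7
Unit rate = 144 / 7
= 20.57 liters per unit

20.57


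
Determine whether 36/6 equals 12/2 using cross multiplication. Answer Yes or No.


Cross multiply to check 36/6 = 12/2
Left cross product: 36 * 2 = 72
Right cross product: 6 * 12 = 72
72 = 72
Equal, so proportions match => Yes

Yes


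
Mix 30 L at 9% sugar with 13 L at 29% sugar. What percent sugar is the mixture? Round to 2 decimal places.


Solute in mixture 1 = 9% of 30 L = 30*9/100 = 27/10 L
Solute in mixture 2 = 29% of 13 L = 13*29/100 = 377/100 L
Total solute = 27/10 + 377/100 = 647/100 L
Total volume = 30 + 13 = 43 L
Final concentration = 647/100/43 * 100 = 15.05%

15.05


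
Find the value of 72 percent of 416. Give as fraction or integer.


Compute 72% of 416
Convert percentage: 72% = 72/100
Multiply: 416 * 72/100
= 29952/100
= 7488/25

7488/25


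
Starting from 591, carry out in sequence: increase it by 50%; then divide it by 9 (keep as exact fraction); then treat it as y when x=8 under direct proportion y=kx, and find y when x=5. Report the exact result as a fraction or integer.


Start with 591.
Step 1: Increase by 50%: 591 * 150/100 = 1773/2
Step 2: Divide by 9: 1773/2 / 9 = 197/2
Step 3: Direct prop: k = (197/2)/8; new y = k*5 = 197/2*5/8 = 985/16
Final result = 985/16

985/16


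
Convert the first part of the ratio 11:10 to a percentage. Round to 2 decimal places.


Total parts = 11 + 10 = 21
First part fraction = 11/21
Percentage = (11/21) * 100
= 0.52381 * 100
= 52.38%

52.38


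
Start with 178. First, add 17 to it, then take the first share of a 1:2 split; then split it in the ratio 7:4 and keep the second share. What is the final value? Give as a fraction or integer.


Start with 178.
Step 1: Add 17: 178+17=195; split 1:2 first = 195*1/3 = 65
Step 2: Split 7:4, second share = 65 * 4/11 = 260/11
Final result = 260/11

260/11


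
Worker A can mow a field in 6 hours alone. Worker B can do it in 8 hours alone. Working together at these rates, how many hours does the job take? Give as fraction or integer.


Rate of A = 1/6 job per hour
Rate of B = 1/8 job per hour
Combined rate = 1/6 + 1/8
Find common denominator: (8 + 6)/(6*8) = 14/48
Combined rate = 7/24 job per hour
Time together = 1 / (7/24) = 24/7 hours

24/7


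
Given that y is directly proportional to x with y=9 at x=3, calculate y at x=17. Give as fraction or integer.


Direct proportion: y = kx
Find k: k = 9/3 = 3
Compute y at x=17: y = 3 * 17
y = 51

51


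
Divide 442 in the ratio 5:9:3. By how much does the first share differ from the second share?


Total parts = 5 + 9 + 3 = 17
Value per part = 442 / 17 = 26
Shares: 5*26=130, 9*26=234, 3*26=78
First share = 130, second share = 234
Difference = |130 - 234| = 104

104


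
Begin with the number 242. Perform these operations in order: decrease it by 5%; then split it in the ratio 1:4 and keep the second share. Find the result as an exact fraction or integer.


Start with 242.
Step 1: Decrease by 5%: 242 * 95/100 = 2299/10
Step 2: Split 1:4, second share = 2299/10 * 4/5 = 4598/25
Final result = 4598/25

4598/25


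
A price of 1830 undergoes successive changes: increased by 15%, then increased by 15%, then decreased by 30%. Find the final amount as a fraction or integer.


Start: 1830
Step 1: increase by 15% => multiply by 115/100
  1830 * 115/100 = 4209/2
Step 2: increase by 15% => multiply by 115/100
  4209/2 * 115/100 = 96807/40
Step 3: decrease by 30% => multiply by 70/100
  96807/40 * 70/100 = 677649/400
Final value = 677649/400

677649/400
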